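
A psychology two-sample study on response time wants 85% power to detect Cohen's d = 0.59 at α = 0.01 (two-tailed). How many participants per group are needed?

z_{α/2} = 2.576, z_β = Φ⁻¹(0.85) = 1.036. For medium effect (d = 0.59): n per group = 2(z_{α/2} + z_β)²/d² = 2(2.576 + 1.036)²/0.59² = 75.0 → 75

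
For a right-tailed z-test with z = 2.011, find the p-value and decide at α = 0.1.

p = P(Z > 2.011) = 1 - Φ(2.011) ≈ 0.0222. Since p < 0.1, reject H₀ (significant) at α = 0.1.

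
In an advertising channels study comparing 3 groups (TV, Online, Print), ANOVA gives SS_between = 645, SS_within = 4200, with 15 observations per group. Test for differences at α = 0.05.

df_between = 2, df_within = 42. F = MS_between/MS_within = 322.5/100.0 = 3.225. F_crit ≈ 3.22. Reject H₀. At least one mean differs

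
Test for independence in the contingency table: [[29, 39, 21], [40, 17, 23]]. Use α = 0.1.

χ² = 10.037. df = 2, critical = 4.605. Reject H₀. Variables are dependent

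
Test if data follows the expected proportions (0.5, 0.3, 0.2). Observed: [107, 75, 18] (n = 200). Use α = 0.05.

Expected: [100.0, 60.0, 40.0]. χ² = 16.34. df = 2, critical = 5.991. Reject H₀.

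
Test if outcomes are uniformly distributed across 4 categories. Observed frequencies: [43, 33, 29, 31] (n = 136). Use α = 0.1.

Expected = 34 each. χ² = Σ(O-E)²/E = 3.412. df = 3, critical value = 6.251. Fail to reject H₀.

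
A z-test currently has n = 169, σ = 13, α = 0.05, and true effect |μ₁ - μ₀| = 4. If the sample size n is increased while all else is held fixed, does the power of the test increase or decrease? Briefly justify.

Power increases: a larger n shrinks the standard error σ/√n, moving the sampling distribution under H₁ further from the critical value.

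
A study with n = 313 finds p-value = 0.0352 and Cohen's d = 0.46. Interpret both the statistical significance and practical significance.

Statistically significant (p = 0.0352 < 0.05). Cohen's d = 0.46 indicates a small effect size. Both statistical and practical significance should be considered.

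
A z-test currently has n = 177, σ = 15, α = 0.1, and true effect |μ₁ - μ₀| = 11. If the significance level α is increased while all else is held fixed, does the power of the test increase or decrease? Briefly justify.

Power increases: a larger α lowers the critical value, so more of the H₁ sampling distribution falls in the rejection region.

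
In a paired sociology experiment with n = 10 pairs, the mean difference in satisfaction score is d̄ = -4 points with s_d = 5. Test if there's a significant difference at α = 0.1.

t = d̄/(s_d/√n) = -4/(5/√10) = -2.53. df = 9, critical t = ±1.833. Reject H₀.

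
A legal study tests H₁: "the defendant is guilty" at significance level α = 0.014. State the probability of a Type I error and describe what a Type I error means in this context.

P(Type I error) = α = 0.014. A Type I error is rejecting H₀ when H₀ is actually true (false positive) — here, concluding that the defendant is guilty when in fact this is not the case. Consequence: convicting an innocent person.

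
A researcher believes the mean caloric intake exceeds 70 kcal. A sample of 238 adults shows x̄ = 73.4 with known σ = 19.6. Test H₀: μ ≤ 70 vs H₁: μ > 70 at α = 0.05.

z = 2.676. Critical value: 1.645. Reject H₀.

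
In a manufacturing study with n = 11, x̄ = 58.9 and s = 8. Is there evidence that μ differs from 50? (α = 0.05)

t = (x̄ - μ₀)/(s/√n) = (58.9 - 50)/(8/√11) = 3.69. df = 10, critical t = ±2.228. Reject H₀.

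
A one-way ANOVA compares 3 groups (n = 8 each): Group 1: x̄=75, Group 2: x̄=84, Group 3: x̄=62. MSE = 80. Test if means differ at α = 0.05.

Grand mean = 73.67. SS_between = 1957.33, MS_between = 978.67. F = 12.233, F_crit ≈ 3.467. Reject H₀.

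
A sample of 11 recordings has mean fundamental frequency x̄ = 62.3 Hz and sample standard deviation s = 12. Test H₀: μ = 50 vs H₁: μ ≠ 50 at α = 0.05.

t = (x̄ - μ₀)/(s/√n) = (62.3 - 50)/(12/√11) = 3.4. df = 10, critical t = ±2.228. Reject H₀.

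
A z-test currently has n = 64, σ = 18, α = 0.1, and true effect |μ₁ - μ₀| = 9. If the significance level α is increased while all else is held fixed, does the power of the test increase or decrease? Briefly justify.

Power increases: a larger α lowers the critical value, so more of the H₁ sampling distribution falls in the rejection region.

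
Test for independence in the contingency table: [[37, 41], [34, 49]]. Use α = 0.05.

χ² = 0.683. df = 1, critical = 3.841. Fail to reject H₀. No evidence of dependence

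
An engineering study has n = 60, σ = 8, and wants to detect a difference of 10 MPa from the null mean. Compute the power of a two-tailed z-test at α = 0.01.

SE = σ/√n = 8/√60 = 1.033. Non-centrality λ = d/SE = 10/1.033 = 9.682. Power ≈ Φ(λ - z_{α/2}) = Φ(9.682 - 2.576) = Φ(7.106) = 1.0.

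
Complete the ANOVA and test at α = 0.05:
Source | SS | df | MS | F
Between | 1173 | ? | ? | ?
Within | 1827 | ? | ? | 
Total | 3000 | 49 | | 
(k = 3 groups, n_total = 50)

df_between = 2, df_within = 47. MS_between = 586.5, MS_within = 38.87. F = 15.088, F_crit ≈ 3.195. Reject H₀.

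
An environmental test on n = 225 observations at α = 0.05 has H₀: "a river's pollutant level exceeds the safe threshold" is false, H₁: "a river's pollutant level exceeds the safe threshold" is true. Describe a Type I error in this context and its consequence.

Type I error: rejecting H₀ when it is true — concluding that a river's pollutant level exceeds the safe threshold when in fact it is not. Consequence: shutting down a compliant factory unnecessarily.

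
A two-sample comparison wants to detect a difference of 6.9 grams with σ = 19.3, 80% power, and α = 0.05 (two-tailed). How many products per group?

n per group = 2(z_α/2 + z_β)²σ²/d² = 2×(1.96 + 0.84)²×19.3²/6.9² = 122.7 → n = 123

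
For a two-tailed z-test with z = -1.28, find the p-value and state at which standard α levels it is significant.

p = 2·P(Z > |-1.28|) = 2·(1 - Φ(1.28)) ≈ 0.2005. Not significant at any standard level.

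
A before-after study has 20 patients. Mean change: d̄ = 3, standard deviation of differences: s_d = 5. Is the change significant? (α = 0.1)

t = d̄/(s_d/√n) = 3/(5/√20) = 2.683. df = 19, critical t = ±1.729. Reject H₀.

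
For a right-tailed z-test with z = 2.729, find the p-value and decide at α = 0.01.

p = P(Z > 2.729) = 1 - Φ(2.729) ≈ 0.0032. Since p < 0.01, reject H₀ (significant) at α = 0.01.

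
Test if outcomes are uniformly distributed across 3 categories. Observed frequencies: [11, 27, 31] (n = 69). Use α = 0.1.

Expected = 23 each. χ² = Σ(O-E)²/E = 9.739. df = 2, critical value = 4.605. Reject H₀.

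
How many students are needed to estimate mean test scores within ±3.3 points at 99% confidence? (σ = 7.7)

n = (z*σ/E)² = (2.576×7.7/3.3)² = 36.1 → n = 37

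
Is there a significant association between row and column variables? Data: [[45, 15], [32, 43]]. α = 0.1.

χ² = 14.221. df = 1, critical = 2.706. Reject H₀. Variables are dependent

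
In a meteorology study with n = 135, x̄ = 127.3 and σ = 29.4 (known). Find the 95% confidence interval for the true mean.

CI = x̄ ± z*(σ/√n) = 127.3 ± 1.96(29.4/√135) = 127.3 ± 4.96 = (122.34, 132.26)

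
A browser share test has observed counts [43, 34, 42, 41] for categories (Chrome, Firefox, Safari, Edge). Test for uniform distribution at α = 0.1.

Expected = 40 each. χ² = Σ(O-E)²/E = 1.25. df = 3, critical value = 6.251. Fail to reject H₀.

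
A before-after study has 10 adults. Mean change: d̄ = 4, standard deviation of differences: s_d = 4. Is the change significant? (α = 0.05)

t = d̄/(s_d/√n) = 4/(4/√10) = 3.162. df = 9, critical t = ±2.262. Reject H₀.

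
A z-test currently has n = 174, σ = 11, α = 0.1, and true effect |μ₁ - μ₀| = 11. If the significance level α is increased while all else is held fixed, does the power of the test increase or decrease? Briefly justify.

Power increases: a larger α lowers the critical value, so more of the H₁ sampling distribution falls in the rejection region.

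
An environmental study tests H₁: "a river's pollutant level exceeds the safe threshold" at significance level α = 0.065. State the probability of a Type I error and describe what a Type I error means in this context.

P(Type I error) = α = 0.065. A Type I error is rejecting H₀ when H₀ is actually true (false positive) — here, concluding that a river's pollutant level exceeds the safe threshold when in fact this is not the case. Consequence: shutting down a compliant factory unnecessarily.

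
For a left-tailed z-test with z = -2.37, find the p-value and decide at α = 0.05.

p = P(Z < -2.37) = Φ(-2.37) ≈ 0.0089. Since p < 0.05, reject H₀ (significant) at α = 0.05.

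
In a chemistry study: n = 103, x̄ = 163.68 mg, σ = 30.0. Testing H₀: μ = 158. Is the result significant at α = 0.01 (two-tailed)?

z = (163.68 - 158)/(30.0/√103) = 1.922. Since |z| ≤ 2.576, not significant at α = 0.01.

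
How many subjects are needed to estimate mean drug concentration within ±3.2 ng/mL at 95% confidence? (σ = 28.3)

n = (z*σ/E)² = (1.96×28.3/3.2)² = 300.5 → n = 301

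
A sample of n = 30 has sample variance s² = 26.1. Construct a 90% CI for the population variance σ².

df = 29. χ²_{0.05} = 42.557, χ²_{0.95} = 17.708. CI for σ² = ((n-1)s²/χ²_{α/2}, (n-1)s²/χ²_{1-α/2}) = (29·26.1/42.557, 29·26.1/17.708) = (17.79, 42.74)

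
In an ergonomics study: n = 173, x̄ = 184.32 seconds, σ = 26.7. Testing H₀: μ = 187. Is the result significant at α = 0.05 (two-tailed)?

z = (184.32 - 187)/(26.7/√173) = -1.32. Since |z| ≤ 1.96, not significant at α = 0.05.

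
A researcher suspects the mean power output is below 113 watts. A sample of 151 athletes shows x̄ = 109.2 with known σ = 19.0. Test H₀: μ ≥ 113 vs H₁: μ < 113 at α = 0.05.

z = -2.458. Critical value: -1.645. Reject H₀.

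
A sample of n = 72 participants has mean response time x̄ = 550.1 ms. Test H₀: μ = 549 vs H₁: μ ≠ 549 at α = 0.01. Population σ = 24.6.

z = (x̄ - μ₀)/(σ/√n) = (550.1 - 549)/(24.6/√72) = 0.379. Critical value: ±2.576. Since |0.379| ≤ 2.576, Fail to reject H₀.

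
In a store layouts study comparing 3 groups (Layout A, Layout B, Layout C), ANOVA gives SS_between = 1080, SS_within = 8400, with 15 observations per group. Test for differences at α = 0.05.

df_between = 2, df_within = 42. F = MS_between/MS_within = 540.0/200.0 = 2.7. F_crit ≈ 3.22. Fail to reject H₀.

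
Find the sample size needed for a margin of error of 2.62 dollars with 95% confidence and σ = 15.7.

n = (z*σ/E)² = (1.96×15.7/2.62)² = 137.9 → n = 138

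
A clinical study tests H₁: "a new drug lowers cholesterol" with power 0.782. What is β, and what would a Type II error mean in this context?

β = 1 - power = 1 - 0.782 = 0.218. A Type II error is failing to reject H₀ when H₀ is false (false negative) — here, failing to conclude that a new drug lowers cholesterol when in fact it is true. Consequence: shelving an effective drug — patients miss out on a treatment that would have helped.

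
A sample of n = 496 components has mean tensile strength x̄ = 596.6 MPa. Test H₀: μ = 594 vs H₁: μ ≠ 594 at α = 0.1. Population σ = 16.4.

z = (x̄ - μ₀)/(σ/√n) = (596.6 - 594)/(16.4/√496) = 3.531. Critical value: ±1.645. Since |3.531| > 1.645, Reject H₀.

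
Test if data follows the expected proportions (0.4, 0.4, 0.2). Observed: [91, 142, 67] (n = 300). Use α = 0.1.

Expected: [120.0, 120.0, 60.0]. χ² = 11.858. df = 2, critical = 4.605. Reject H₀.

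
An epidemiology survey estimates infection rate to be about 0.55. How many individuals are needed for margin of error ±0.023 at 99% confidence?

n = z²p(1-p)/E² = 2.576²×0.55×0.45/0.023² = 3104.6 → n = 3105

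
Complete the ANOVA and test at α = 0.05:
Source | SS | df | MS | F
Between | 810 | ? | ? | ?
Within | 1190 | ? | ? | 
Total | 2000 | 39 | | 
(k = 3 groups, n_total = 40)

df_between = 2, df_within = 37. MS_between = 405.0, MS_within = 32.16. F = 12.592, F_crit ≈ 3.252. Reject H₀.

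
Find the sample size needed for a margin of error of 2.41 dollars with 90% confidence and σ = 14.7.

n = (z*σ/E)² = (1.645×14.7/2.41)² = 100.7 → n = 101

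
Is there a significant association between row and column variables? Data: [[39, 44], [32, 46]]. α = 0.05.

χ² = 0.58. df = 1, critical = 3.841. Fail to reject H₀. No evidence of dependence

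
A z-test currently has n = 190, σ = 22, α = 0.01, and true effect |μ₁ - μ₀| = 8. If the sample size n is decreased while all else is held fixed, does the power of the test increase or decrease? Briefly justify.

Power decreases: a smaller n inflates the standard error σ/√n, pulling the sampling distribution under H₁ back toward the critical value.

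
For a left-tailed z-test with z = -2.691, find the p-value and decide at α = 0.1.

p = P(Z < -2.691) = Φ(-2.691) ≈ 0.0036. Since p < 0.1, reject H₀ (significant) at α = 0.1.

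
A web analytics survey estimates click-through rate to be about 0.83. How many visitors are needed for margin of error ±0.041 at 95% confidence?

n = z²p(1-p)/E² = 1.96²×0.83×0.17/0.041² = 322.5 → n = 323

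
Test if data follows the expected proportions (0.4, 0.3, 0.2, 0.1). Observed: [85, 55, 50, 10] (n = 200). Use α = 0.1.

Expected: [80.0, 60.0, 40.0, 20.0]. χ² = 8.229. df = 3, critical = 6.251. Reject H₀.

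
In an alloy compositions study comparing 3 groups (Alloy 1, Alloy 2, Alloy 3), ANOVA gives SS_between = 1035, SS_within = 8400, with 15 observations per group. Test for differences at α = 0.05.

df_between = 2, df_within = 42. F = MS_between/MS_within = 517.5/200.0 = 2.587. F_crit ≈ 3.22. Fail to reject H₀.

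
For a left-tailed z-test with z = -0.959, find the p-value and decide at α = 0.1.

p = P(Z < -0.959) = Φ(-0.959) ≈ 0.1688. Since p ≥ 0.1, fail to reject H₀ (not significant) at α = 0.1.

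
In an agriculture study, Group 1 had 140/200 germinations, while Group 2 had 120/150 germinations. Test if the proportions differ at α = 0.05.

p̂₁ = 0.7, p̂₂ = 0.8, pooled p̂ = 0.743. z = -2.118. Critical: ±1.96. Reject H₀.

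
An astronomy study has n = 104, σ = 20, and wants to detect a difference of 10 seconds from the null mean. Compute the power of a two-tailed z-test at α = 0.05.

SE = σ/√n = 20/√104 = 1.961. Non-centrality λ = d/SE = 10/1.961 = 5.099. Power ≈ Φ(λ - z_{α/2}) = Φ(5.099 - 1.96) = Φ(3.139) = 0.999.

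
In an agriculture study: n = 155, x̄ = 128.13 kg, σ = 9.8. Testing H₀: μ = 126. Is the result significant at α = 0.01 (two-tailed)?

z = (128.13 - 126)/(9.8/√155) = 2.706. Since |z| > 2.576, significant at α = 0.01.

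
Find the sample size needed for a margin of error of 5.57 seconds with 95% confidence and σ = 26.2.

n = (z*σ/E)² = (1.96×26.2/5.57)² = 85.0 → n = 85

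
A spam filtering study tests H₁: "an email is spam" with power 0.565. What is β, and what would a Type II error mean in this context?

β = 1 - power = 1 - 0.565 = 0.435. A Type II error is failing to reject H₀ when H₀ is false (false negative) — here, failing to conclude that an email is spam when in fact it is true. Consequence: a spam email lands in the inbox.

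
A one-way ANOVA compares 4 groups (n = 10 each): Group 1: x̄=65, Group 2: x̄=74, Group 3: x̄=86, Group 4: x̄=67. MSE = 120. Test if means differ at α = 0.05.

Grand mean = 73.0. SS_between = 2700.0, MS_between = 900.0. F = 7.5, F_crit ≈ 2.866. Reject H₀.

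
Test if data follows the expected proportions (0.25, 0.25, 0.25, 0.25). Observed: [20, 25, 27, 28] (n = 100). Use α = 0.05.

Expected: [25.0, 25.0, 25.0, 25.0]. χ² = 1.52. df = 3, critical = 7.815. Fail to reject H₀.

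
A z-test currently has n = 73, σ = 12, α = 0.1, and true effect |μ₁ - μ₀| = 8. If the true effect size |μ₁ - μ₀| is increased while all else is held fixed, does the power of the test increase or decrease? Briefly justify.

Power increases: a larger true effect increases the non-centrality λ = |μ₁ - μ₀|/(σ/√n).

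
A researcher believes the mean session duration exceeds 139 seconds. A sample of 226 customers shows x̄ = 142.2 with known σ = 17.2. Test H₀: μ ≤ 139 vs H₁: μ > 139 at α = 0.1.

z = 2.797. Critical value: 1.28. Reject H₀.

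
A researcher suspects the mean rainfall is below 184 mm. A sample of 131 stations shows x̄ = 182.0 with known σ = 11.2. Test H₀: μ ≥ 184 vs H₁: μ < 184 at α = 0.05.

z = -2.044. Critical value: -1.645. Reject H₀.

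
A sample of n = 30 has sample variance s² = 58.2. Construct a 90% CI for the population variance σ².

df = 29. χ²_{0.05} = 42.557, χ²_{0.95} = 17.708. CI for σ² = ((n-1)s²/χ²_{α/2}, (n-1)s²/χ²_{1-α/2}) = (29·58.2/42.557, 29·58.2/17.708) = (39.66, 95.31)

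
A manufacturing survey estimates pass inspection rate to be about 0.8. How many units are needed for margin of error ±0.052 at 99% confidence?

n = z²p(1-p)/E² = 2.576²×0.8×0.2/0.052² = 392.6 → n = 393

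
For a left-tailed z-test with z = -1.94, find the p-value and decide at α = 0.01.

p = P(Z < -1.94) = Φ(-1.94) ≈ 0.0262. Since p ≥ 0.01, fail to reject H₀ (not significant) at α = 0.01.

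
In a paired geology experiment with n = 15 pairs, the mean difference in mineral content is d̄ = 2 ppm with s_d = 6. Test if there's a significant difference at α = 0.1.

t = d̄/(s_d/√n) = 2/(6/√15) = 1.291. df = 14, critical t = ±1.761. Fail to reject H₀.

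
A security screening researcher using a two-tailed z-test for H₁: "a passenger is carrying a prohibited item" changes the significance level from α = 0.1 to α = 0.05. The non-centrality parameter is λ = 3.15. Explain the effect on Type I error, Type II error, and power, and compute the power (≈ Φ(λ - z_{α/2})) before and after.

Decreasing α from 0.1 to 0.05:
• Type I error rate decreases (α is the Type I rate by definition).
• Critical value moves from z_{α/2} = 1.645 to 1.96, so power = Φ(λ - z_{α/2}) goes from Φ(3.15 - 1.645) = 0.934 to Φ(3.15 - 1.96) = 0.883.
• Type II error rate β = 1 - power therefore increases (0.066 → 0.117).
Appropriate when false positives are costly — here, detaining an innocent passenger — delay and inconvenience.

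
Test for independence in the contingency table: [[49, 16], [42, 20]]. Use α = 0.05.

χ² = 0.913. df = 1, critical = 3.841. Fail to reject H₀. No evidence of dependence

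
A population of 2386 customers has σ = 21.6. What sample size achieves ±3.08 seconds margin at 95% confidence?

Without FPC: n₀ = (1.96×21.6/3.08)² = 188.938. With FPC: n = n₀N/(n₀+N-1) = 175.1 → n = 176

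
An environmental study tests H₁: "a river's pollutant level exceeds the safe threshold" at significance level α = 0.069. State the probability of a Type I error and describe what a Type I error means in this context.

P(Type I error) = α = 0.069. A Type I error is rejecting H₀ when H₀ is actually true (false positive) — here, concluding that a river's pollutant level exceeds the safe threshold when in fact this is not the case. Consequence: shutting down a compliant factory unnecessarily.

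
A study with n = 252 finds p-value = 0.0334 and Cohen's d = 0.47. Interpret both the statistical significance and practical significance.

Statistically significant (p = 0.0334 < 0.05). Cohen's d = 0.47 indicates a small effect size. Both statistical and practical significance should be considered.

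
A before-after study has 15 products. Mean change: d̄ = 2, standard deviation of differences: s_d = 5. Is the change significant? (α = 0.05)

t = d̄/(s_d/√n) = 2/(5/√15) = 1.549. df = 14, critical t = ±2.145. Fail to reject H₀.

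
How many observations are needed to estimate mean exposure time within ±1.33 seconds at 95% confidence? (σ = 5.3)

n = (z*σ/E)² = (1.96×5.3/1.33)² = 61.004 → n = 62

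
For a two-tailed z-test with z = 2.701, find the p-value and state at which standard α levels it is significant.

p = 2·P(Z > |2.701|) = 2·(1 - Φ(2.701)) ≈ 0.0069. Significant at α = 0.1; Significant at α = 0.05; Significant at α = 0.01.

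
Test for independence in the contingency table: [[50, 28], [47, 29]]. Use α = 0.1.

χ² = 0.084. df = 1, critical = 2.706. Fail to reject H₀. No evidence of dependence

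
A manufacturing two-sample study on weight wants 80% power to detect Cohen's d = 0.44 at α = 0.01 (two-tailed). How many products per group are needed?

z_{α/2} = 2.576, z_β = Φ⁻¹(0.8) = 0.842. For small effect (d = 0.44): n per group = 2(z_{α/2} + z_β)²/d² = 2(2.576 + 0.842)²/0.44² = 120.7 → 121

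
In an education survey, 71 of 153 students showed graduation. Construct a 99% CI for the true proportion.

p̂ = 0.464. CI = p̂ ± z*√(p̂(1-p̂)/n) = (0.36, 0.568)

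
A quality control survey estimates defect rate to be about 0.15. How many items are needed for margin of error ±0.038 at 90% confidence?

n = z²p(1-p)/E² = 1.645²×0.15×0.85/0.038² = 238.9 → n = 239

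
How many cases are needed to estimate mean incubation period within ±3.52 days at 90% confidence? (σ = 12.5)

n = (z*σ/E)² = (1.645×12.5/3.52)² = 34.1 → n = 35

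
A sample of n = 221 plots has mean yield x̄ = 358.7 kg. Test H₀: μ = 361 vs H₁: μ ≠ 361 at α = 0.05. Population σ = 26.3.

z = (x̄ - μ₀)/(σ/√n) = (358.7 - 361)/(26.3/√221) = -1.3. Critical value: ±1.96. Since |-1.3| ≤ 1.96, Fail to reject H₀.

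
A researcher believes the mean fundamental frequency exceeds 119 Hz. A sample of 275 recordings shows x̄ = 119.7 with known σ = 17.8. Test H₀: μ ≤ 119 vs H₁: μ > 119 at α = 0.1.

z = 0.652. Critical value: 1.28. Fail to reject H₀.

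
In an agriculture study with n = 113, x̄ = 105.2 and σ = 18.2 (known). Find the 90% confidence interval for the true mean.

CI = x̄ ± z*(σ/√n) = 105.2 ± 1.645(18.2/√113) = 105.2 ± 2.82 = (102.38, 108.02)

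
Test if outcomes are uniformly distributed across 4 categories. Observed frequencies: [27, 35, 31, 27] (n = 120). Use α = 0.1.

Expected = 30 each. χ² = Σ(O-E)²/E = 1.467. df = 3, critical value = 6.251. Fail to reject H₀.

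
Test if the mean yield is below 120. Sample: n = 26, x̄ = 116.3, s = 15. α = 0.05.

t = (116.3 - 120)/(15/√26) = -1.258, df = 25. Critical t = -1.708. Fail to reject H₀.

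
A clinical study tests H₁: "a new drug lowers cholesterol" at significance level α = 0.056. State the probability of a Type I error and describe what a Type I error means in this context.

P(Type I error) = α = 0.056. A Type I error is rejecting H₀ when H₀ is actually true (false positive) — here, concluding that a new drug lowers cholesterol when in fact this is not the case. Consequence: approving an ineffective drug — patients take a useless medication and may skip effective alternatives.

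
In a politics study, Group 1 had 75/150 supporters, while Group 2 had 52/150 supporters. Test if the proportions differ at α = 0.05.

p̂₁ = 0.5, p̂₂ = 0.347, pooled p̂ = 0.423. z = 2.688. Critical: ±1.96. Reject H₀.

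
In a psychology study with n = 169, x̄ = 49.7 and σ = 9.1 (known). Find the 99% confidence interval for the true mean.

CI = x̄ ± z*(σ/√n) = 49.7 ± 2.576(9.1/√169) = 49.7 ± 1.8 = (47.9, 51.5)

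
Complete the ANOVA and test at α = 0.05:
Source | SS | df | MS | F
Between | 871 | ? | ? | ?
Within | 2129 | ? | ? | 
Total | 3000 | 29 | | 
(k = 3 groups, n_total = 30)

df_between = 2, df_within = 27. MS_between = 435.5, MS_within = 78.85. F = 5.523, F_crit ≈ 3.354. Reject H₀.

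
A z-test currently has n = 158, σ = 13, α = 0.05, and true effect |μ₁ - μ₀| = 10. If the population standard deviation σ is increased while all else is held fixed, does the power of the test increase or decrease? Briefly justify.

Power decreases: a larger σ inflates the standard error σ/√n, pulling the sampling distribution under H₁ back toward the critical value.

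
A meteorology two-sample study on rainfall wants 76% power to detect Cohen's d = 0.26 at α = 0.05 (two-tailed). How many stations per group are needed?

z_{α/2} = 1.96, z_β = Φ⁻¹(0.76) = 0.706. For small effect (d = 0.26): n per group = 2(z_{α/2} + z_β)²/d² = 2(1.96 + 0.706)²/0.26² = 210.3 → 211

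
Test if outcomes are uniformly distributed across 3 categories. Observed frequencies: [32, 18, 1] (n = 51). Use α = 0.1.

Expected = 17 each. χ² = Σ(O-E)²/E = 28.353. df = 2, critical value = 4.605. Reject H₀.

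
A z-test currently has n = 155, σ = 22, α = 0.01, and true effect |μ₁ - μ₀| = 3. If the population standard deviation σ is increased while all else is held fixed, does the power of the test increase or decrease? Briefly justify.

Power decreases: a larger σ inflates the standard error σ/√n, pulling the sampling distribution under H₁ back toward the critical value.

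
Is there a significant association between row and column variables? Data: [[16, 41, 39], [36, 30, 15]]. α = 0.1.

χ² = 18.928. df = 2, critical = 4.605. Reject H₀. Variables are dependent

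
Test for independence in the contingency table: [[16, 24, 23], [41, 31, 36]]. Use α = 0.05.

χ² = 3.092. df = 2, critical = 5.991. Fail to reject H₀. No evidence of dependence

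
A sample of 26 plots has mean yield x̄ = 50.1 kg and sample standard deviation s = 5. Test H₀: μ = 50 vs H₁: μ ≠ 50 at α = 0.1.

t = (x̄ - μ₀)/(s/√n) = (50.1 - 50)/(5/√26) = 0.102. df = 25, critical t = ±1.708. Fail to reject H₀.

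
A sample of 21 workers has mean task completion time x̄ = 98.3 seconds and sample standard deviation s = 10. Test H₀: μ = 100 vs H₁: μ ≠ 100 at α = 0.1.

t = (x̄ - μ₀)/(s/√n) = (98.3 - 100)/(10/√21) = -0.779. df = 20, critical t = ±1.725. Fail to reject H₀.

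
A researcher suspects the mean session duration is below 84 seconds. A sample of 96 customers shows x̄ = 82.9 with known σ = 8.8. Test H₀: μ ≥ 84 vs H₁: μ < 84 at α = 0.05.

z = -1.225. Critical value: -1.645. Fail to reject H₀.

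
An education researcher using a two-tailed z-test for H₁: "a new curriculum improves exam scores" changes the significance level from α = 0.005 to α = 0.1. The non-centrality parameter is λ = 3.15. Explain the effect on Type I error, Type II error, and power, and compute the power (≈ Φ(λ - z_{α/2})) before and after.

Increasing α from 0.005 to 0.1:
• Type I error rate increases (α is the Type I rate by definition).
• Critical value moves from z_{α/2} = 2.807 to 1.645, so power = Φ(λ - z_{α/2}) goes from Φ(3.15 - 2.807) = 0.634 to Φ(3.15 - 1.645) = 0.934.
• Type II error rate β = 1 - power therefore decreases (0.366 → 0.066).
Appropriate when false negatives are costly — here, keeping the old curriculum when the new one would have helped students.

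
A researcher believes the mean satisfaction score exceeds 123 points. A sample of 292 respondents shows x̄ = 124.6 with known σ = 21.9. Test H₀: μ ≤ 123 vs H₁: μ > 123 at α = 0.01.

z = 1.248. Critical value: 2.33. Fail to reject H₀.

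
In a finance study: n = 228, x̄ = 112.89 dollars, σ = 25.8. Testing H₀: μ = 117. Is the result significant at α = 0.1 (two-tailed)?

z = (112.89 - 117)/(25.8/√228) = -2.405. Since |z| > 1.645, significant at α = 0.1.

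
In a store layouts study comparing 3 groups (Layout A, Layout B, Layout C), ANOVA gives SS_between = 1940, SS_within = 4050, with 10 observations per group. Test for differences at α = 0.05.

df_between = 2, df_within = 27. F = MS_between/MS_within = 970.0/150.0 = 6.467. F_crit ≈ 3.354. Reject H₀. At least one mean differs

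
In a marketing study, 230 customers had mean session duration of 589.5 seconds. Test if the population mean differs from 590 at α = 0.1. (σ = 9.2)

z = (x̄ - μ₀)/(σ/√n) = (589.5 - 590)/(9.2/√230) = -0.824. Critical value: ±1.645. Since |-0.824| ≤ 1.645, Fail to reject H₀.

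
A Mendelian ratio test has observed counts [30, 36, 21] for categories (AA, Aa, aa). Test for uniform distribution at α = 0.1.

Expected = 29 each. χ² = Σ(O-E)²/E = 3.931. df = 2, critical value = 4.605. Fail to reject H₀.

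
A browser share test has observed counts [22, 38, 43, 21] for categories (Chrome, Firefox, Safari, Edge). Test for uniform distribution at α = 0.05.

Expected = 31 each. χ² = Σ(O-E)²/E = 12.065. df = 3, critical value = 7.815. Reject H₀.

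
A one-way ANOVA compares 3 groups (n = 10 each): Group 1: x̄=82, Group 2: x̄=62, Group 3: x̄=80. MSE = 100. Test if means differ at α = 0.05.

Grand mean = 74.67. SS_between = 2426.67, MS_between = 1213.33. F = 12.133, F_crit ≈ 3.354. Reject H₀.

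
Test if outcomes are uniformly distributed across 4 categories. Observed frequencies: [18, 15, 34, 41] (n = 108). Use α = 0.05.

Expected = 27 each. χ² = Σ(O-E)²/E = 17.407. df = 3, critical value = 7.815. Reject H₀.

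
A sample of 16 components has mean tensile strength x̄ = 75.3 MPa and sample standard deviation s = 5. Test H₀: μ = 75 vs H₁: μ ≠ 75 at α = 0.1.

t = (x̄ - μ₀)/(s/√n) = (75.3 - 75)/(5/√16) = 0.24. df = 15, critical t = ±1.753. Fail to reject H₀.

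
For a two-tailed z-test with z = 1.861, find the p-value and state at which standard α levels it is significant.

p = 2·P(Z > |1.861|) = 2·(1 - Φ(1.861)) ≈ 0.0627. Significant at α = 0.1.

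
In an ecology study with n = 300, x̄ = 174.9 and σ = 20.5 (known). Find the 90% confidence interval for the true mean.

CI = x̄ ± z*(σ/√n) = 174.9 ± 1.645(20.5/√300) = 174.9 ± 1.95 = (172.95, 176.85)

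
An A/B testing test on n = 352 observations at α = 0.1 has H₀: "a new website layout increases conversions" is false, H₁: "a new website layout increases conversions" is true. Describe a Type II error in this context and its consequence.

Type II error: failing to reject H₀ when it is false — concluding that a new website layout increases conversions is not supported when in fact it is. Consequence: discarding a layout that would have improved conversions — lost revenue.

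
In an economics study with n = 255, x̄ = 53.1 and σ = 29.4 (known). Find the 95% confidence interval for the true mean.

CI = x̄ ± z*(σ/√n) = 53.1 ± 1.96(29.4/√255) = 53.1 ± 3.61 = (49.49, 56.71)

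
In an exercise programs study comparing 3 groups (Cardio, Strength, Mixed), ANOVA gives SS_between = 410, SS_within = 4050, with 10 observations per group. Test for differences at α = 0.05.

df_between = 2, df_within = 27. F = MS_between/MS_within = 205.0/150.0 = 1.367. F_crit ≈ 3.354. Fail to reject H₀.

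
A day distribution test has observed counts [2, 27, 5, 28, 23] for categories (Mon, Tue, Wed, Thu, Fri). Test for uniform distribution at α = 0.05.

Expected = 17 each. χ² = Σ(O-E)²/E = 36.824. df = 4, critical value = 9.488. Reject H₀.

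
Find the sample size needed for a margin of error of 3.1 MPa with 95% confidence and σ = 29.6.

n = (z*σ/E)² = (1.96×29.6/3.1)² = 350.2 → n = 351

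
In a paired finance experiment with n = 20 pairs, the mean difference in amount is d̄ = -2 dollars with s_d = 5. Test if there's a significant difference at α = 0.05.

t = d̄/(s_d/√n) = -2/(5/√20) = -1.789. df = 19, critical t = ±2.093. Fail to reject H₀.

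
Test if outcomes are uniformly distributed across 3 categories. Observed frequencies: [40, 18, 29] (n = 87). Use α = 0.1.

Expected = 29 each. χ² = Σ(O-E)²/E = 8.345. df = 2, critical value = 4.605. Reject H₀.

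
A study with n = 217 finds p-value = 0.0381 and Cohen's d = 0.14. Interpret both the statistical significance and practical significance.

Statistically significant (p = 0.0381 < 0.05). Cohen's d = 0.14 indicates a very small effect size. Both statistical and practical significance should be considered.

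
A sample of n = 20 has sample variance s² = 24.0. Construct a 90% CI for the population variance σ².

df = 19. χ²_{0.05} = 30.144, χ²_{0.95} = 10.117. CI for σ² = ((n-1)s²/χ²_{α/2}, (n-1)s²/χ²_{1-α/2}) = (19·24.0/30.144, 19·24.0/10.117) = (15.13, 45.07)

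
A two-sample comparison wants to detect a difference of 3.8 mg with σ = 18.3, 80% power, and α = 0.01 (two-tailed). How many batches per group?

n per group = 2(z_α/2 + z_β)²σ²/d² = 2×(2.576 + 0.84)²×18.3²/3.8² = 541.3 → n = 542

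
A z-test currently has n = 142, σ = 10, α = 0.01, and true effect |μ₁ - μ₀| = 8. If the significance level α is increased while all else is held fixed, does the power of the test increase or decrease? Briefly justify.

Power increases: a larger α lowers the critical value, so more of the H₁ sampling distribution falls in the rejection region.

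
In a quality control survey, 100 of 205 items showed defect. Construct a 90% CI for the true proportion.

p̂ = 0.488. CI = p̂ ± z*√(p̂(1-p̂)/n) = (0.43, 0.545)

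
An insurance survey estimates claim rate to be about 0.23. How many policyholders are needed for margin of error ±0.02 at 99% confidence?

n = z²p(1-p)/E² = 2.576²×0.23×0.77/0.02² = 2938.0 → n = 2938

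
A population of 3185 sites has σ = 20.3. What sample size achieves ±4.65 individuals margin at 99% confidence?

Without FPC: n₀ = (2.576×20.3/4.65)² = 126.467. With FPC: n = n₀N/(n₀+N-1) = 121.7 → n = 122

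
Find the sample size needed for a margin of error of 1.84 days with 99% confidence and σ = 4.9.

n = (z*σ/E)² = (2.576×4.9/1.84)² = 47.1 → n = 48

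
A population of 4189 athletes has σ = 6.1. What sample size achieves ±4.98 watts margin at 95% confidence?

Without FPC: n₀ = (1.96×6.1/4.98)² = 5.764. With FPC: n = n₀N/(n₀+N-1) = 5.8 → n = 6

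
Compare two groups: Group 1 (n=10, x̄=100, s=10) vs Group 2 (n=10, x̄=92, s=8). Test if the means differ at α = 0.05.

Pooled sp = 9.06. t = 1.975, df = 18. Critical t = ±2.101. Fail to reject H₀.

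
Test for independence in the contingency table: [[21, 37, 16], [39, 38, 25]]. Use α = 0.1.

χ² = 3.011. df = 2, critical = 4.605. Fail to reject H₀. No evidence of dependence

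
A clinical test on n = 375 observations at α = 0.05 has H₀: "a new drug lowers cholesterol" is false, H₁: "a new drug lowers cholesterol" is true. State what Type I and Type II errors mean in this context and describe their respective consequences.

Type I (false positive): concluding that a new drug lowers cholesterol when it is not — approving an ineffective drug — patients take a useless medication and may skip effective alternatives. Type II (false negative): failing to conclude that a new drug lowers cholesterol when it is — shelving an effective drug — patients miss out on a treatment that would have helped. Which is costlier depends on domain priorities and is a judgement call rather than a statistical fact.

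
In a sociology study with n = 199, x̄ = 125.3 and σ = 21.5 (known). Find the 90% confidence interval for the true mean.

CI = x̄ ± z*(σ/√n) = 125.3 ± 1.645(21.5/√199) = 125.3 ± 2.51 = (122.79, 127.81)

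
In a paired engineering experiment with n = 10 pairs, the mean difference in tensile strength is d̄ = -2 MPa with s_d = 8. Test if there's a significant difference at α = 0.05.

t = d̄/(s_d/√n) = -2/(8/√10) = -0.791. df = 9, critical t = ±2.262. Fail to reject H₀.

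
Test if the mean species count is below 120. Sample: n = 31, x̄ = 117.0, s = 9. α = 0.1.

t = (117.0 - 120)/(9/√31) = -1.856, df = 30. Critical t = -1.31. Reject H₀.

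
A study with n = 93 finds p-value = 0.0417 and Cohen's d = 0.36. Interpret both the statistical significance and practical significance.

Statistically significant (p = 0.0417 < 0.05). Cohen's d = 0.36 indicates a small effect size. Both statistical and practical significance should be considered.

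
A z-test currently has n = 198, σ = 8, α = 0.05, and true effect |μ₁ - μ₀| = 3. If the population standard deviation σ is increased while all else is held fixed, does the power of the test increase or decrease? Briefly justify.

Power decreases: a larger σ inflates the standard error σ/√n, pulling the sampling distribution under H₁ back toward the critical value.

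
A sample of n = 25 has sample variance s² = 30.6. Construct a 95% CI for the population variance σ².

df = 24. χ²_{0.025} = 39.364, χ²_{0.975} = 12.401. CI for σ² = ((n-1)s²/χ²_{α/2}, (n-1)s²/χ²_{1-α/2}) = (24·30.6/39.364, 24·30.6/12.401) = (18.66, 59.22)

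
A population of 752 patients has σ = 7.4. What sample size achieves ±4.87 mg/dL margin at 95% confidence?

Without FPC: n₀ = (1.96×7.4/4.87)² = 8.87. With FPC: n = n₀N/(n₀+N-1) = 8.8 → n = 9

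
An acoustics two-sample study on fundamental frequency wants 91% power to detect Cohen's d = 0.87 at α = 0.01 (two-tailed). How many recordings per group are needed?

z_{α/2} = 2.576, z_β = Φ⁻¹(0.91) = 1.341. For large effect (d = 0.87): n per group = 2(z_{α/2} + z_β)²/d² = 2(2.576 + 1.341)²/0.87² = 40.5 → 41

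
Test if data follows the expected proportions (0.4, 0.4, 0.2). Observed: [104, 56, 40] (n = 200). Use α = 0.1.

Expected: [80.0, 80.0, 40.0]. χ² = 14.4. df = 2, critical = 4.605. Reject H₀.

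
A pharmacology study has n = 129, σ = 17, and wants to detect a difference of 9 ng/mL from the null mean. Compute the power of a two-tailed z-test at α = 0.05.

SE = σ/√n = 17/√129 = 1.497. Non-centrality λ = d/SE = 9/1.497 = 6.013. Power ≈ Φ(λ - z_{α/2}) = Φ(6.013 - 1.96) = Φ(4.053) = 1.0.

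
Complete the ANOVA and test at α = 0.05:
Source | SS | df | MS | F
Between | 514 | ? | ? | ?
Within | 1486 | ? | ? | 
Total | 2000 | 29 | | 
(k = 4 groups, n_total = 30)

df_between = 3, df_within = 26. MS_between = 171.33, MS_within = 57.15. F = 2.998, F_crit ≈ 2.975. Reject H₀.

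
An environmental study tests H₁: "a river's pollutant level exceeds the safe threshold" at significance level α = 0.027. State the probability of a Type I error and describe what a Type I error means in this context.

P(Type I error) = α = 0.027. A Type I error is rejecting H₀ when H₀ is actually true (false positive) — here, concluding that a river's pollutant level exceeds the safe threshold when in fact this is not the case. Consequence: shutting down a compliant factory unnecessarily.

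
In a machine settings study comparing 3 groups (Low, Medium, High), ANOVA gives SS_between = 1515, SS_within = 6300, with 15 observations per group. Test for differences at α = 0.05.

df_between = 2, df_within = 42. F = MS_between/MS_within = 757.5/150.0 = 5.05. F_crit ≈ 3.22. Reject H₀. At least one mean differs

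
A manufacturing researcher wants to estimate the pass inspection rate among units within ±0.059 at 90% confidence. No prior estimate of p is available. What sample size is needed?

Conservative approach: use p = 0.5 (maximizes p(1-p) = 0.25). n = z²(0.25)/E² = 1.645²×0.25/0.059² = 194.3 → n = 195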